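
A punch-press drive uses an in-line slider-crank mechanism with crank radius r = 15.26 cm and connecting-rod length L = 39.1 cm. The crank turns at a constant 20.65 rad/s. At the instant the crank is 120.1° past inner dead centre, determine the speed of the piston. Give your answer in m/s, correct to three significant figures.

2.16

ω = 20.65 rad/s
For an in-line slider-crank, x = r cosθ + √(L² − r² sin²θ), so v = −rω sinθ·[1 + r cosθ/√(L² − r² sin²θ)].
With r = 0.1526 m, L = 0.391 m, θ = 120.1°: √(L² − r² sin²θ) = 0.36804 m.
v = −0.1526·20.65·0.86515·[1 + 0.1526·-0.50151/0.36804] = -2.1594 m/s.
|v| = 2.1594 m/s.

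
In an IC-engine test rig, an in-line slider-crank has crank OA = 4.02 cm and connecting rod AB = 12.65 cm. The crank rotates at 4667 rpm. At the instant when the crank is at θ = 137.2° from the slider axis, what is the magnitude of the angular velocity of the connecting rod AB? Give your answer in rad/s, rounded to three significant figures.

ω = 488.7 rad/s (converted from 4667 rpm).
The rod makes angle φ with the slider axis where L sinφ = r sinθ; differentiating, L cosφ·φ̇ = r ω cosθ.
L cosφ = √(L² − r² sin²θ) = 0.12352 m.
|ω_rod| = r ω |cosθ| / √(L² − r² sin²θ) = 0.0402·488.7·0.73373/0.12352 = 116.71 rad/s.

117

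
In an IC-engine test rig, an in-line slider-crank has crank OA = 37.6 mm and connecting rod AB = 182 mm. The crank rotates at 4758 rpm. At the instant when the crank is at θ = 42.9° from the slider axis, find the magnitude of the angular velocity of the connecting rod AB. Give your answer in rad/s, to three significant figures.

76.2

ω = 498.3 rad/s (converted from 4758 rpm).
The rod makes angle φ with the slider axis where L sinφ = r sinθ; differentiating, L cosφ·φ̇ = r ω cosθ.
L cosφ = √(L² − r² sin²θ) = 0.18019 m.
|ω_rod| = r ω |cosθ| / √(L² − r² sin²θ) = 0.0376·498.3·0.73254/0.18019 = 76.162 rad/s.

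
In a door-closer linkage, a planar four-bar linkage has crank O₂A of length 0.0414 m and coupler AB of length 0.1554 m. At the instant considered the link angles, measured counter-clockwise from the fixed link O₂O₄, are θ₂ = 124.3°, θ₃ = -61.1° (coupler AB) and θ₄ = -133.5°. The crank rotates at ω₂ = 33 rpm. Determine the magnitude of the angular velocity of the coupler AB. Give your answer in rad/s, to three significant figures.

0.944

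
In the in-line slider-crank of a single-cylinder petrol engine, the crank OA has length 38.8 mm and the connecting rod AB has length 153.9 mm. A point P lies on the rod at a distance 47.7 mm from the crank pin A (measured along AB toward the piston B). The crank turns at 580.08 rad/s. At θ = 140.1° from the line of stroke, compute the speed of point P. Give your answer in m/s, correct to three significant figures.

ω = 580.1 rad/s.  Crank-pin speed |V_A| = rω = 22.507 m/s, perpendicular to OA.
Rod angle: sinφ = −(r/L) sinθ ⇒ φ = -9.307°; ω_rod = −rω cosθ/√(L²−r²sin²θ) = +113.69 rad/s.
V_P = V_A + ω_rod × AP, with AP = 0.0477 m along the rod.
Components: V_Px = −rω sinθ − a·ω_rod·sinφ = -13.56 m/s;  V_Py = rω cosθ + a·ω_rod·cosφ = -11.915 m/s.
|V_P| = √(V_Px² + V_Py²) = 18.051 m/s.

18.1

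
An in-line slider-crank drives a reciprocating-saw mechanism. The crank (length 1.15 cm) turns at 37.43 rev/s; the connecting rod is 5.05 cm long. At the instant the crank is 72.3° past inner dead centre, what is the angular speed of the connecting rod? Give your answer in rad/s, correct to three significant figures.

16.7

ω = 235.2 rad/s (converted from 37.43 rev/s).
The rod makes angle φ with the slider axis where L sinφ = r sinθ; differentiating, L cosφ·φ̇ = r ω cosθ.
L cosφ = √(L² − r² sin²θ) = 0.049297 m.
|ω_rod| = r ω |cosθ| / √(L² − r² sin²θ) = 0.0115·235.2·0.30403/0.049297 = 16.68 rad/s.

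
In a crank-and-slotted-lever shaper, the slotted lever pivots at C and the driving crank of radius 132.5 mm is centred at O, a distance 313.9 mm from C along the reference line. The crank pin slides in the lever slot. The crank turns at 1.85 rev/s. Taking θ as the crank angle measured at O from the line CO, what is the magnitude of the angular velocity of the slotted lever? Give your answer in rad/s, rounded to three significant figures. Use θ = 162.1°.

ω = 11.62 rad/s (from 1.85 rev/s).
Crank pin A relative to C: A = (d + r cosθ, r sinθ); lever angle φ = atan2(r sinθ, d + r cosθ).
Differentiating tanφ: φ̇ = rω(d cosθ + r)/(d² + r² + 2dr cosθ).
d² + r² + 2dr cosθ = |CA|² = 0.0369325 m²;  d cosθ + r = -0.16621 m.
|ω_lever| = |0.1325·11.62·-0.16621| / 0.0369325 = 6.9311 rad/s.

6.93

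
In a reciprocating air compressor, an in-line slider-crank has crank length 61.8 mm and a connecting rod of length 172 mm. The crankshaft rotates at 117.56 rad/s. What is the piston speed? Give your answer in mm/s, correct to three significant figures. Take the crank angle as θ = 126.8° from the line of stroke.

ω = 117.6 rad/s
For an in-line slider-crank, x = r cosθ + √(L² − r² sin²θ), so v = −rω sinθ·[1 + r cosθ/√(L² − r² sin²θ)].
With r = 0.0618 m, L = 0.172 m, θ = 126.8°: √(L² − r² sin²θ) = 0.16473 m.
v = −0.0618·117.6·0.80073·[1 + 0.0618·-0.59902/0.16473] = -4.5101 m/s.
|v| = 4.5101 m/s = 4510.1 mm/s.

4510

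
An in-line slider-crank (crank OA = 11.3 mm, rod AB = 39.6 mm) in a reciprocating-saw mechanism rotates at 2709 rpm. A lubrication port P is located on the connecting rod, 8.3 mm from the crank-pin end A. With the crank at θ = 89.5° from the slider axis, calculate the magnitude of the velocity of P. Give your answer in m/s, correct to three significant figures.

3.21

ω = 283.7 rad/s.  Crank-pin speed |V_A| = rω = 3.2056 m/s, perpendicular to OA.
Rod angle: sinφ = −(r/L) sinθ ⇒ φ = -16.579°; ω_rod = −rω cosθ/√(L²−r²sin²θ) = -0.73706 rad/s.
V_P = V_A + ω_rod × AP, with AP = 0.0083 m along the rod.
Components: V_Px = −rω sinθ − a·ω_rod·sinφ = -3.2073 m/s;  V_Py = rω cosθ + a·ω_rod·cosφ = +0.022111 m/s.
|V_P| = √(V_Px² + V_Py²) = 3.2073 m/s.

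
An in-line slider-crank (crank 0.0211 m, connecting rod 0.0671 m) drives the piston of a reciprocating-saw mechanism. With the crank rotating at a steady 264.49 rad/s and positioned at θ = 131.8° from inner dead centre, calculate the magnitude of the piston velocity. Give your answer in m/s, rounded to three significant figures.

3.26

ω = 264.5 rad/s
For an in-line slider-crank, x = r cosθ + √(L² − r² sin²θ), so v = −rω sinθ·[1 + r cosθ/√(L² − r² sin²θ)].
With r = 0.0211 m, L = 0.0671 m, θ = 131.8°: √(L² − r² sin²θ) = 0.06523 m.
v = −0.0211·264.5·0.74548·[1 + 0.0211·-0.66653/0.06523] = -3.2633 m/s.
|v| = 3.2633 m/s.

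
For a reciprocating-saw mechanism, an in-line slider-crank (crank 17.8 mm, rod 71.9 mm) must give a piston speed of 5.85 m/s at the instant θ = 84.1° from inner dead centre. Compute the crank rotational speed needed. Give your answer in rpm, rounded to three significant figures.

For an in-line slider-crank, |v_piston| = rω|sinθ|·[1 + r cosθ/√(L² − r² sin²θ)].
With r = 0.0178 m, L = 0.0719 m, θ = 84.1°: the bracketed kinematic factor |dx/dθ| = 0.018171 m.
ω = v/|dx/dθ| = 5.85/0.018171 = 321.95 rad/s.
N = 60ω/(2π) = 3074.4 rpm.

3070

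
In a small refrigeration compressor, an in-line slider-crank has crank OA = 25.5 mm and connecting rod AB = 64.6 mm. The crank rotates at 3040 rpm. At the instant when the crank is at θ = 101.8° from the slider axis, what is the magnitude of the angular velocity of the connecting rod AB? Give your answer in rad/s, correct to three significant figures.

ω = 318.3 rad/s (converted from 3040 rpm).
The rod makes angle φ with the slider axis where L sinφ = r sinθ; differentiating, L cosφ·φ̇ = r ω cosθ.
L cosφ = √(L² − r² sin²θ) = 0.059583 m.
|ω_rod| = r ω |cosθ| / √(L² − r² sin²θ) = 0.0255·318.3·0.20450/0.059583 = 27.862 rad/s.

27.9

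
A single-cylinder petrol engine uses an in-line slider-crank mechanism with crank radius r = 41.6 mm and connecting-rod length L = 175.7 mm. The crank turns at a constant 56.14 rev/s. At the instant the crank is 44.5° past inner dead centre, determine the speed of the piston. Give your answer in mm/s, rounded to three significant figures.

12000

ω = 2π·56.1 = 352.7 rad/s
For an in-line slider-crank, x = r cosθ + √(L² − r² sin²θ), so v = −rω sinθ·[1 + r cosθ/√(L² − r² sin²θ)].
With r = 0.0416 m, L = 0.1757 m, θ = 44.5°: √(L² − r² sin²θ) = 0.17326 m.
v = −0.0416·352.7·0.70091·[1 + 0.0416·0.71325/0.17326] = -12.046 m/s.
|v| = 12.046 m/s = 12046 mm/s.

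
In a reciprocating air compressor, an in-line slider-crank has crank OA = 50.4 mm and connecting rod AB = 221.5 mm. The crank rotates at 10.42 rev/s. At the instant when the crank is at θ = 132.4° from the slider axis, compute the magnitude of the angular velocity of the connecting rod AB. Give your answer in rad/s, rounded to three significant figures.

ω = 65.47 rad/s (converted from 10.42 rev/s).
The rod makes angle φ with the slider axis where L sinφ = r sinθ; differentiating, L cosφ·φ̇ = r ω cosθ.
L cosφ = √(L² − r² sin²θ) = 0.21835 m.
|ω_rod| = r ω |cosθ| / √(L² − r² sin²θ) = 0.0504·65.47·0.67430/0.21835 = 10.19 rad/s.

10.2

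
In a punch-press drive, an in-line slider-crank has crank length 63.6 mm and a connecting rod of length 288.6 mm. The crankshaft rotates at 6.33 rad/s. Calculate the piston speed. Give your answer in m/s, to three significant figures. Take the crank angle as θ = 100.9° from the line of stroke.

0.378

ω = 6.33 rad/s
For an in-line slider-crank, x = r cosθ + √(L² − r² sin²θ), so v = −rω sinθ·[1 + r cosθ/√(L² − r² sin²θ)].
With r = 0.0636 m, L = 0.2886 m, θ = 100.9°: √(L² − r² sin²θ) = 0.28176 m.
v = −0.0636·6.33·0.98196·[1 + 0.0636·-0.18910/0.28176] = -0.37845 m/s.
|v| = 0.37845 m/s.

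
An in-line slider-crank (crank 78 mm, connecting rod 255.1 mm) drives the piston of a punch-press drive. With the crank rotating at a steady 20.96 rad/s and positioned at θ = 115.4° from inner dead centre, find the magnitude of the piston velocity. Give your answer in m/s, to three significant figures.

1.28

ω = 20.96 rad/s
For an in-line slider-crank, x = r cosθ + √(L² − r² sin²θ), so v = −rω sinθ·[1 + r cosθ/√(L² − r² sin²θ)].
With r = 0.078 m, L = 0.2551 m, θ = 115.4°: √(L² − r² sin²θ) = 0.24518 m.
v = −0.078·20.96·0.90334·[1 + 0.078·-0.42894/0.24518] = -1.2753 m/s.
|v| = 1.2753 m/s.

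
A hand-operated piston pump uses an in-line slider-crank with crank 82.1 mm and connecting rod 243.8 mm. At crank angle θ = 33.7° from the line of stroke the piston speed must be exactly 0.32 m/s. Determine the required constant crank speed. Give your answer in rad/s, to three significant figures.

For an in-line slider-crank, |v_piston| = rω|sinθ|·[1 + r cosθ/√(L² − r² sin²θ)].
With r = 0.0821 m, L = 0.2438 m, θ = 33.7°: the bracketed kinematic factor |dx/dθ| = 0.058544 m.
ω = v/|dx/dθ| = 0.32/0.058544 = 5.466 rad/s.

5.47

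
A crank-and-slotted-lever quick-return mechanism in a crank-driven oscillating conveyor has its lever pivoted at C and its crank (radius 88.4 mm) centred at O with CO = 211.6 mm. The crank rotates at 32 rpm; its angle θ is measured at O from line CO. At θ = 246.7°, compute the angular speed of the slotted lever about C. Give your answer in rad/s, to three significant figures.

0.0369

ω = 3.351 rad/s (from 32 rpm).
Crank pin A relative to C: A = (d + r cosθ, r sinθ); lever angle φ = atan2(r sinθ, d + r cosθ).
Differentiating tanφ: φ̇ = rω(d cosθ + r)/(d² + r² + 2dr cosθ).
d² + r² + 2dr cosθ = |CA|² = 0.0377914 m²;  d cosθ + r = +0.0047026 m.
|ω_lever| = |0.0884·3.351·+0.0047026| / 0.0377914 = 0.036862 rad/s.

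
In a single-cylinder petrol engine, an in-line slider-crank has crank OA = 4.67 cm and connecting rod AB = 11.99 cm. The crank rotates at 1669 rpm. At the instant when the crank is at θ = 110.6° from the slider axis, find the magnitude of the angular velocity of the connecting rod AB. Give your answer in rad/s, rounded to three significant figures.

ω = 174.8 rad/s (converted from 1669 rpm).
The rod makes angle φ with the slider axis where L sinφ = r sinθ; differentiating, L cosφ·φ̇ = r ω cosθ.
L cosφ = √(L² − r² sin²θ) = 0.11165 m.
|ω_rod| = r ω |cosθ| / √(L² − r² sin²θ) = 0.0467·174.8·0.35184/0.11165 = 25.722 rad/s.

25.7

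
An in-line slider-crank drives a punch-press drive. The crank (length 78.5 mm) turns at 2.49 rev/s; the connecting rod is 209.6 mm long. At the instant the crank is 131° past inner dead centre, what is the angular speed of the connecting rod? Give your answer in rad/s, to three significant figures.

ω = 15.65 rad/s (converted from 2.49 rev/s).
The rod makes angle φ with the slider axis where L sinφ = r sinθ; differentiating, L cosφ·φ̇ = r ω cosθ.
L cosφ = √(L² − r² sin²θ) = 0.20105 m.
|ω_rod| = r ω |cosθ| / √(L² − r² sin²θ) = 0.0785·15.65·0.65606/0.20105 = 4.0076 rad/s.

4.01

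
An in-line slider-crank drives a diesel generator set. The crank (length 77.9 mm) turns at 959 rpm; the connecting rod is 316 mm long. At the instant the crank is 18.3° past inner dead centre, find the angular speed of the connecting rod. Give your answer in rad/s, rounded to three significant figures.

ω = 100.4 rad/s (converted from 959 rpm).
The rod makes angle φ with the slider axis where L sinφ = r sinθ; differentiating, L cosφ·φ̇ = r ω cosθ.
L cosφ = √(L² − r² sin²θ) = 0.31505 m.
|ω_rod| = r ω |cosθ| / √(L² − r² sin²θ) = 0.0779·100.4·0.94943/0.31505 = 23.576 rad/s.

23.6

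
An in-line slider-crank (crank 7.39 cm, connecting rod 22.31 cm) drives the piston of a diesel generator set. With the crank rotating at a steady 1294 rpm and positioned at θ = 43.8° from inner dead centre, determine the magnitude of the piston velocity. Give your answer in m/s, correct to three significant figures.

8.63

ω = 2π·1294/60 = 135.5 rad/s
For an in-line slider-crank, x = r cosθ + √(L² − r² sin²θ), so v = −rω sinθ·[1 + r cosθ/√(L² − r² sin²θ)].
With r = 0.0739 m, L = 0.2231 m, θ = 43.8°: √(L² − r² sin²θ) = 0.21716 m.
v = −0.0739·135.5·0.69214·[1 + 0.0739·0.72176/0.21716] = -8.6335 m/s.
|v| = 8.6335 m/s.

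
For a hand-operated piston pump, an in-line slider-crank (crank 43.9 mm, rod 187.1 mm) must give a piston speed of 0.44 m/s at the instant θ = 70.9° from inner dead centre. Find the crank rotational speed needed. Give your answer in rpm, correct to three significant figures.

93.9

For an in-line slider-crank, |v_piston| = rω|sinθ|·[1 + r cosθ/√(L² − r² sin²θ)].
With r = 0.0439 m, L = 0.1871 m, θ = 70.9°: the bracketed kinematic factor |dx/dθ| = 0.044749 m.
ω = v/|dx/dθ| = 0.44/0.044749 = 9.8325 rad/s.
N = 60ω/(2π) = 93.894 rpm.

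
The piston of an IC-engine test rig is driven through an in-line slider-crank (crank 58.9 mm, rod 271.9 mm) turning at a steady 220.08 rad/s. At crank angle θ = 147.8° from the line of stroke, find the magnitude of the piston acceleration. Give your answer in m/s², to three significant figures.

ω = 220.1 rad/s
x(θ) = r cosθ + √(L² − r² sin²θ); with ω constant, a = ω²·d²x/dθ².
d²x/dθ² = −r cosθ − r²(cos2θ)/√u − r⁴ sin²2θ/(4u^{3/2}),  u = L² − r² sin²θ = 0.0729445 m².
Substituting r = 0.0589 m, L = 0.2719 m, θ = 147.8°: d²x/dθ² = +0.044166 m.
a = ω²·d²x/dθ² = (220.1)²·(+0.044166) = +2139.2 m/s²;  |a| = 2139.2 m/s².

2140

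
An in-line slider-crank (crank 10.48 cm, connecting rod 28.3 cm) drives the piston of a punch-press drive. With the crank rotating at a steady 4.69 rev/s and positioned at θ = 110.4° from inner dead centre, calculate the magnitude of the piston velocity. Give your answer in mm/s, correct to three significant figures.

2500

ω = 2π·4.69 = 29.47 rad/s
For an in-line slider-crank, x = r cosθ + √(L² − r² sin²θ), so v = −rω sinθ·[1 + r cosθ/√(L² − r² sin²θ)].
With r = 0.1048 m, L = 0.283 m, θ = 110.4°: √(L² − r² sin²θ) = 0.26541 m.
v = −0.1048·29.47·0.93728·[1 + 0.1048·-0.34857/0.26541] = -2.4962 m/s.
|v| = 2.4962 m/s = 2496.2 mm/s.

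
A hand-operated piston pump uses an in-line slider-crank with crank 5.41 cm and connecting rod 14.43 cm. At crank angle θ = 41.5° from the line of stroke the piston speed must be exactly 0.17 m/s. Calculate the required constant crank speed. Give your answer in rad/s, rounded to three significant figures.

3.68

For an in-line slider-crank, |v_piston| = rω|sinθ|·[1 + r cosθ/√(L² − r² sin²θ)].
With r = 0.0541 m, L = 0.1443 m, θ = 41.5°: the bracketed kinematic factor |dx/dθ| = 0.046239 m.
ω = v/|dx/dθ| = 0.17/0.046239 = 3.6765 rad/s.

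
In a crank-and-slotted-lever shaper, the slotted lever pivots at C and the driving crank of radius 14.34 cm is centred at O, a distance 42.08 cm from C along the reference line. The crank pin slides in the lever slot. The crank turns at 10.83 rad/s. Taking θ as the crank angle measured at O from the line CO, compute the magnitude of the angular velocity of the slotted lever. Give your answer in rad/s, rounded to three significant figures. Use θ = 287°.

1.78

ω = 10.83 rad/s
Crank pin A relative to C: A = (d + r cosθ, r sinθ); lever angle φ = atan2(r sinθ, d + r cosθ).
Differentiating tanφ: φ̇ = rω(d cosθ + r)/(d² + r² + 2dr cosθ).
d² + r² + 2dr cosθ = |CA|² = 0.232921 m²;  d cosθ + r = +0.26643 m.
|ω_lever| = |0.1434·10.83·+0.26643| / 0.232921 = 1.7764 rad/s.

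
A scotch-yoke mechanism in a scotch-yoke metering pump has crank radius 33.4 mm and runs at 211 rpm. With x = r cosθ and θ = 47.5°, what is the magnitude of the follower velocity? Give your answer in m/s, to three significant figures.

0.544

ω = 22.1 rad/s (from 211 rpm).
x = r cosθ ⇒ ẋ = −rω sinθ.
|v| = rω|sinθ| = 0.0334·22.1·|sin 47.5°| = 0.54411 m/s.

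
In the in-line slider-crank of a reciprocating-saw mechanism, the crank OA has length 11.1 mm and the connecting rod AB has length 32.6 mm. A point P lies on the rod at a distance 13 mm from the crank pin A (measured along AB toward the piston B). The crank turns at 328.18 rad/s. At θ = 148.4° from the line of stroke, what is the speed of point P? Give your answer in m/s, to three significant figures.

2.51

ω = 328.2 rad/s.  Crank-pin speed |V_A| = rω = 3.6428 m/s, perpendicular to OA.
Rod angle: sinφ = −(r/L) sinθ ⇒ φ = -10.277°; ω_rod = −rω cosθ/√(L²−r²sin²θ) = +96.726 rad/s.
V_P = V_A + ω_rod × AP, with AP = 0.013 m along the rod.
Components: V_Px = −rω sinθ − a·ω_rod·sinφ = -1.6844 m/s;  V_Py = rω cosθ + a·ω_rod·cosφ = -1.8654 m/s.
|V_P| = √(V_Px² + V_Py²) = 2.5134 m/s.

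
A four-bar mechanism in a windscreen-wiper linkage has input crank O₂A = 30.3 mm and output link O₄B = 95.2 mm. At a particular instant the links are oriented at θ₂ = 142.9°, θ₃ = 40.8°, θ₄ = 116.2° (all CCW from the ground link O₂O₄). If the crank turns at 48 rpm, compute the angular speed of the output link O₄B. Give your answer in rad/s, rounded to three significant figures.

1.62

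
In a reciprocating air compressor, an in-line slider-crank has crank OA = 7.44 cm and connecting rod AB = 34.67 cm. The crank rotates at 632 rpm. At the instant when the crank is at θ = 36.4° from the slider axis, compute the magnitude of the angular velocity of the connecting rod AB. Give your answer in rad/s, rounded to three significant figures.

ω = 66.18 rad/s (converted from 632 rpm).
The rod makes angle φ with the slider axis where L sinφ = r sinθ; differentiating, L cosφ·φ̇ = r ω cosθ.
L cosφ = √(L² − r² sin²θ) = 0.34388 m.
|ω_rod| = r ω |cosθ| / √(L² − r² sin²θ) = 0.0744·66.18·0.80489/0.34388 = 11.525 rad/s.

11.5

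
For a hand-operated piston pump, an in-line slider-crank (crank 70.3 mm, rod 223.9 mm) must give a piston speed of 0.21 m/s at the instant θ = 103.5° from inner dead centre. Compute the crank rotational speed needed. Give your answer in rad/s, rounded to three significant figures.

For an in-line slider-crank, |v_piston| = rω|sinθ|·[1 + r cosθ/√(L² − r² sin²θ)].
With r = 0.0703 m, L = 0.2239 m, θ = 103.5°: the bracketed kinematic factor |dx/dθ| = 0.063096 m.
ω = v/|dx/dθ| = 0.21/0.063096 = 3.3283 rad/s.

3.33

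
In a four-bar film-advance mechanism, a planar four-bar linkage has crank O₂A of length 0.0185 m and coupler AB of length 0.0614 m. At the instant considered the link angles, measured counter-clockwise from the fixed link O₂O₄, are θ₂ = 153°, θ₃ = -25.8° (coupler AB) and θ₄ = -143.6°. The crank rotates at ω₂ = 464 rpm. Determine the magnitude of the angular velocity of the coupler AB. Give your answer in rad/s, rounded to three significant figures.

14.8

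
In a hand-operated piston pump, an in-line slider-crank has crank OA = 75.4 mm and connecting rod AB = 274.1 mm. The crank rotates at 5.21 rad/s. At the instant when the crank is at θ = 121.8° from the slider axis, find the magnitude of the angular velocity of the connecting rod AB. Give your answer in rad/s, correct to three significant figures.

0.777

ω = 5.21 rad/s
The rod makes angle φ with the slider axis where L sinφ = r sinθ; differentiating, L cosφ·φ̇ = r ω cosθ.
L cosφ = √(L² − r² sin²θ) = 0.2665 m.
|ω_rod| = r ω |cosθ| / √(L² − r² sin²θ) = 0.0754·5.21·0.52696/0.2665 = 0.77675 rad/s.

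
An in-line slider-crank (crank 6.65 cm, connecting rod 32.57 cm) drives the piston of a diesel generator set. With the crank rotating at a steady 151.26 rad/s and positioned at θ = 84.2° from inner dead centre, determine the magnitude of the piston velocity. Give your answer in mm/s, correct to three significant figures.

10200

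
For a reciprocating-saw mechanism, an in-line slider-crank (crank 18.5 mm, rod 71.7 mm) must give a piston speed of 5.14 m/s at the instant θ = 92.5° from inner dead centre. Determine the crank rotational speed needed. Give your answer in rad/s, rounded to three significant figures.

For an in-line slider-crank, |v_piston| = rω|sinθ|·[1 + r cosθ/√(L² − r² sin²θ)].
With r = 0.0185 m, L = 0.0717 m, θ = 92.5°: the bracketed kinematic factor |dx/dθ| = 0.018267 m.
ω = v/|dx/dθ| = 5.14/0.018267 = 281.38 rad/s.

281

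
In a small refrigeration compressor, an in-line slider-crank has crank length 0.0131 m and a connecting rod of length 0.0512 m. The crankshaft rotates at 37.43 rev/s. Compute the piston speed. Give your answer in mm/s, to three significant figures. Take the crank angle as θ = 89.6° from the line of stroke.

ω = 2π·37.4 = 235.2 rad/s
For an in-line slider-crank, x = r cosθ + √(L² − r² sin²θ), so v = −rω sinθ·[1 + r cosθ/√(L² − r² sin²θ)].
With r = 0.0131 m, L = 0.0512 m, θ = 89.6°: √(L² − r² sin²θ) = 0.049496 m.
v = −0.0131·235.2·0.99998·[1 + 0.0131·0.00698/0.049496] = -3.0865 m/s.
|v| = 3.0865 m/s = 3086.5 mm/s.

3090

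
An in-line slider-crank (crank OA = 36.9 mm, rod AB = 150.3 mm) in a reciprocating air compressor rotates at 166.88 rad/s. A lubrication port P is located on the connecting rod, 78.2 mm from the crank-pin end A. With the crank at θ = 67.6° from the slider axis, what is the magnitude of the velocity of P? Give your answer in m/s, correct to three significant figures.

ω = 166.9 rad/s.  Crank-pin speed |V_A| = rω = 6.1579 m/s, perpendicular to OA.
Rod angle: sinφ = −(r/L) sinθ ⇒ φ = -13.120°; ω_rod = −rω cosθ/√(L²−r²sin²θ) = -16.031 rad/s.
V_P = V_A + ω_rod × AP, with AP = 0.0782 m along the rod.
Components: V_Px = −rω sinθ − a·ω_rod·sinφ = -5.9778 m/s;  V_Py = rω cosθ + a·ω_rod·cosφ = +1.1257 m/s.
|V_P| = √(V_Px² + V_Py²) = 6.0829 m/s.

6.08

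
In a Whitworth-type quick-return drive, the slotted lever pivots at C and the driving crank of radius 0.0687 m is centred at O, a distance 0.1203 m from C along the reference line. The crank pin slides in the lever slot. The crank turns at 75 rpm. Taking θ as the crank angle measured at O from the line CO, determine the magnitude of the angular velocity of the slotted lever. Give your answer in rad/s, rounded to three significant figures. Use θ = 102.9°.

1.46

ω = 7.854 rad/s (from 75 rpm).
Crank pin A relative to C: A = (d + r cosθ, r sinθ); lever angle φ = atan2(r sinθ, d + r cosθ).
Differentiating tanφ: φ̇ = rω(d cosθ + r)/(d² + r² + 2dr cosθ).
d² + r² + 2dr cosθ = |CA|² = 0.0155016 m²;  d cosθ + r = +0.041843 m.
|ω_lever| = |0.0687·7.854·+0.041843| / 0.0155016 = 1.4564 rad/s.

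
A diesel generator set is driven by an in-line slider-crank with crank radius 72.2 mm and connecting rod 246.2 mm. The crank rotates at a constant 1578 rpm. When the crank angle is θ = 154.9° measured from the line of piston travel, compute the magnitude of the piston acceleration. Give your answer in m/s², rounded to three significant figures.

1400

ω = 2π·1578/60 = 165.2 rad/s
x(θ) = r cosθ + √(L² − r² sin²θ); with ω constant, a = ω²·d²x/dθ².
d²x/dθ² = −r cosθ − r²(cos2θ)/√u − r⁴ sin²2θ/(4u^{3/2}),  u = L² − r² sin²θ = 0.0596764 m².
Substituting r = 0.0722 m, L = 0.2462 m, θ = 154.9°: d²x/dθ² = +0.051448 m.
a = ω²·d²x/dθ² = (165.2)²·(+0.051448) = +1404.9 m/s²;  |a| = 1404.9 m/s².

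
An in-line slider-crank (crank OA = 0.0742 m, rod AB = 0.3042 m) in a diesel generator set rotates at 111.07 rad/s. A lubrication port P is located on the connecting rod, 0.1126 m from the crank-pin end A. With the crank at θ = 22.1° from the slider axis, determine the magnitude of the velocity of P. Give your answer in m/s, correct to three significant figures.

ω = 111.1 rad/s.  Crank-pin speed |V_A| = rω = 8.2414 m/s, perpendicular to OA.
Rod angle: sinφ = −(r/L) sinθ ⇒ φ = -5.265°; ω_rod = −rω cosθ/√(L²−r²sin²θ) = -25.208 rad/s.
V_P = V_A + ω_rod × AP, with AP = 0.1126 m along the rod.
Components: V_Px = −rω sinθ − a·ω_rod·sinφ = -3.3611 m/s;  V_Py = rω cosθ + a·ω_rod·cosφ = +4.8095 m/s.
|V_P| = √(V_Px² + V_Py²) = 5.8675 m/s.

5.87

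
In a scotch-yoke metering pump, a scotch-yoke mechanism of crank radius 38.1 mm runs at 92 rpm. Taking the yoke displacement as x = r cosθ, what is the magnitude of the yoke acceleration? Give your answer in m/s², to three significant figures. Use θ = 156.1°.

ω = 9.634 rad/s (from 92 rpm).
x = r cosθ ⇒ ẍ = −rω² cosθ (ω constant).
|a| = rω²|cosθ| = 0.0381·(9.634)²·|cos 156.1°| = 3.2331 m/s².

3.23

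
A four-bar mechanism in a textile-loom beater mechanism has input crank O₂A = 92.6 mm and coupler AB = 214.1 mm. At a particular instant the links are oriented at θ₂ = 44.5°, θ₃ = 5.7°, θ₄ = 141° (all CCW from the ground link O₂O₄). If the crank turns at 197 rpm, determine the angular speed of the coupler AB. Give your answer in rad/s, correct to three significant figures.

ω₂ = 20.63 rad/s (from 197 rpm).
Differentiating the loop-closure r₂e^{iθ₂}+r₃e^{iθ₃}=r₁+r₄e^{iθ₄} gives r₂ω₂e^{iθ₂}+r₃ω₃e^{iθ₃}=r₄ω₄e^{iθ₄}.
Eliminating the other unknown: ω₃ = r₂ω₂ sin(θ₄−θ₂) / [r₃ sin(θ₃−θ₄)].
Numerator sine = +0.99357; denominator sine = -0.70339.
Result = 0.0926·20.63·(+0.99357) / (0.2141·(-0.70339)) = -12.603 rad/s; magnitude 12.603 rad/s.

12.6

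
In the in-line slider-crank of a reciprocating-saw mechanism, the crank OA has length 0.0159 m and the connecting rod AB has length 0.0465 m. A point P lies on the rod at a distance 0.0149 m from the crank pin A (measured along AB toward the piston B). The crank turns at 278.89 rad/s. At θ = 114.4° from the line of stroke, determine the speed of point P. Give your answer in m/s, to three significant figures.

ω = 278.9 rad/s.  Crank-pin speed |V_A| = rω = 4.4344 m/s, perpendicular to OA.
Rod angle: sinφ = −(r/L) sinθ ⇒ φ = -18.143°; ω_rod = −rω cosθ/√(L²−r²sin²θ) = +41.456 rad/s.
V_P = V_A + ω_rod × AP, with AP = 0.0149 m along the rod.
Components: V_Px = −rω sinθ − a·ω_rod·sinφ = -3.8459 m/s;  V_Py = rω cosθ + a·ω_rod·cosφ = -1.2449 m/s.
|V_P| = √(V_Px² + V_Py²) = 4.0424 m/s.

4.04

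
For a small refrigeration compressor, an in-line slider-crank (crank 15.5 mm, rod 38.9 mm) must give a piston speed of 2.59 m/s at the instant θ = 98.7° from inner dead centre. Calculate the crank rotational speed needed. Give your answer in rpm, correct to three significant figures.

For an in-line slider-crank, |v_piston| = rω|sinθ|·[1 + r cosθ/√(L² − r² sin²θ)].
With r = 0.0155 m, L = 0.0389 m, θ = 98.7°: the bracketed kinematic factor |dx/dθ| = 0.014317 m.
ω = v/|dx/dθ| = 2.59/0.014317 = 180.9 rad/s.
N = 60ω/(2π) = 1727.5 rpm.

1730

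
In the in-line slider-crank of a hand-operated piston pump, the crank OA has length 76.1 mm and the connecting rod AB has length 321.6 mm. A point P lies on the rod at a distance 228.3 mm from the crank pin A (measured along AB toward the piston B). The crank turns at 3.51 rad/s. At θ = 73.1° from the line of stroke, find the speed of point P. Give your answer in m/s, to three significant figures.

ω = 3.51 rad/s.  Crank-pin speed |V_A| = rω = 0.26711 m/s, perpendicular to OA.
Rod angle: sinφ = −(r/L) sinθ ⇒ φ = -13.086°; ω_rod = −rω cosθ/√(L²−r²sin²θ) = -0.24789 rad/s.
V_P = V_A + ω_rod × AP, with AP = 0.2283 m along the rod.
Components: V_Px = −rω sinθ − a·ω_rod·sinφ = -0.26839 m/s;  V_Py = rω cosθ + a·ω_rod·cosφ = +0.022527 m/s.
|V_P| = √(V_Px² + V_Py²) = 0.26933 m/s.

0.269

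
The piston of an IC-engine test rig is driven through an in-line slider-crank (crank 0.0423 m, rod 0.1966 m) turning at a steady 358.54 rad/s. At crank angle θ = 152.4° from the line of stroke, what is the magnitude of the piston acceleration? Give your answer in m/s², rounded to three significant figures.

4140

ω = 358.5 rad/s
x(θ) = r cosθ + √(L² − r² sin²θ); with ω constant, a = ω²·d²x/dθ².
d²x/dθ² = −r cosθ − r²(cos2θ)/√u − r⁴ sin²2θ/(4u^{3/2}),  u = L² − r² sin²θ = 0.0382675 m².
Substituting r = 0.0423 m, L = 0.1966 m, θ = 152.4°: d²x/dθ² = +0.032194 m.
a = ω²·d²x/dθ² = (358.5)²·(+0.032194) = +4138.6 m/s²;  |a| = 4138.6 m/s².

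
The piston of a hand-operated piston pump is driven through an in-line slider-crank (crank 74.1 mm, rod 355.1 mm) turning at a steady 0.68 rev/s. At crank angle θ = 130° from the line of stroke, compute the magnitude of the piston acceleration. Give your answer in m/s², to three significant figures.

ω = 2π·0.68 = 4.273 rad/s
x(θ) = r cosθ + √(L² − r² sin²θ); with ω constant, a = ω²·d²x/dθ².
d²x/dθ² = −r cosθ − r²(cos2θ)/√u − r⁴ sin²2θ/(4u^{3/2}),  u = L² − r² sin²θ = 0.122874 m².
Substituting r = 0.0741 m, L = 0.3551 m, θ = 130°: d²x/dθ² = +0.050181 m.
a = ω²·d²x/dθ² = (4.273)²·(+0.050181) = +0.91604 m/s²;  |a| = 0.91604 m/s².

0.916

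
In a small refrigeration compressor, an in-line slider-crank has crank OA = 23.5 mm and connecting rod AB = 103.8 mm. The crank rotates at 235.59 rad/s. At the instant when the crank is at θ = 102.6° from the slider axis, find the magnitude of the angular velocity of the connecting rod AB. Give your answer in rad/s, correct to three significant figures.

ω = 235.6 rad/s
The rod makes angle φ with the slider axis where L sinφ = r sinθ; differentiating, L cosφ·φ̇ = r ω cosθ.
L cosφ = √(L² − r² sin²θ) = 0.10123 m.
|ω_rod| = r ω |cosθ| / √(L² − r² sin²θ) = 0.0235·235.6·0.21814/0.10123 = 11.93 rad/s.

11.9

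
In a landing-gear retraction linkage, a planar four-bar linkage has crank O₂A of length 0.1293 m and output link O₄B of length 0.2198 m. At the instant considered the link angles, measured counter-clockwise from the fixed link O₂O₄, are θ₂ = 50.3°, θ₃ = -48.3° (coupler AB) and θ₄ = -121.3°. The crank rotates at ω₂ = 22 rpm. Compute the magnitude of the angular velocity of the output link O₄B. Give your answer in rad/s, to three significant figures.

1.40

ω₂ = 2.304 rad/s (from 22 rpm).
Differentiating the loop-closure r₂e^{iθ₂}+r₃e^{iθ₃}=r₁+r₄e^{iθ₄} gives r₂ω₂e^{iθ₂}+r₃ω₃e^{iθ₃}=r₄ω₄e^{iθ₄}.
Eliminating the other unknown: ω₄ = r₂ω₂ sin(θ₂−θ₃) / [r₄ sin(θ₄−θ₃)].
Numerator sine = +0.98876; denominator sine = -0.95630.
Result = 0.1293·2.304·(+0.98876) / (0.2198·(-0.95630)) = -1.4012 rad/s; magnitude 1.4012 rad/s.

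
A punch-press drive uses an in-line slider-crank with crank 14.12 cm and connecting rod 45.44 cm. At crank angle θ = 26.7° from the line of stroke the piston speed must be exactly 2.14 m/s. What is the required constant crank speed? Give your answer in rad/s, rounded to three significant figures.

For an in-line slider-crank, |v_piston| = rω|sinθ|·[1 + r cosθ/√(L² − r² sin²θ)].
With r = 0.1412 m, L = 0.4544 m, θ = 26.7°: the bracketed kinematic factor |dx/dθ| = 0.08123 m.
ω = v/|dx/dθ| = 2.14/0.08123 = 26.345 rad/s.

26.3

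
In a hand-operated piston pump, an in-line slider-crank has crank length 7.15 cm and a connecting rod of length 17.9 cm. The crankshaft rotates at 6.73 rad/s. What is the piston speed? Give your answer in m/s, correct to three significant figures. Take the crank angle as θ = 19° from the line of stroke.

ω = 6.73 rad/s
For an in-line slider-crank, x = r cosθ + √(L² − r² sin²θ), so v = −rω sinθ·[1 + r cosθ/√(L² − r² sin²θ)].
With r = 0.0715 m, L = 0.179 m, θ = 19°: √(L² − r² sin²θ) = 0.17748 m.
v = −0.0715·6.73·0.32557·[1 + 0.0715·0.94552/0.17748] = -0.21634 m/s.
|v| = 0.21634 m/s.

0.216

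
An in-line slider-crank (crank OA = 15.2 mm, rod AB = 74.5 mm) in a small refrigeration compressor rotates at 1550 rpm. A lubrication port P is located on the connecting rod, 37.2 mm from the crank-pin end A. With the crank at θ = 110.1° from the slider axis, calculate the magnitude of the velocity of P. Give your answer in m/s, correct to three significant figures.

2.27

ω = 162.3 rad/s.  Crank-pin speed |V_A| = rω = 2.4672 m/s, perpendicular to OA.
Rod angle: sinφ = −(r/L) sinθ ⇒ φ = -11.046°; ω_rod = −rω cosθ/√(L²−r²sin²θ) = +11.596 rad/s.
V_P = V_A + ω_rod × AP, with AP = 0.0372 m along the rod.
Components: V_Px = −rω sinθ − a·ω_rod·sinφ = -2.2343 m/s;  V_Py = rω cosθ + a·ω_rod·cosφ = -0.42451 m/s.
|V_P| = √(V_Px² + V_Py²) = 2.2743 m/s.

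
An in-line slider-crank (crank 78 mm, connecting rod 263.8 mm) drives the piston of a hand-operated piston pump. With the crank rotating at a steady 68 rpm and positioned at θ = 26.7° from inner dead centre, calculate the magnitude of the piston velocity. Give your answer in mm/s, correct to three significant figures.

ω = 2π·68/60 = 7.121 rad/s
For an in-line slider-crank, x = r cosθ + √(L² − r² sin²θ), so v = −rω sinθ·[1 + r cosθ/√(L² − r² sin²θ)].
With r = 0.078 m, L = 0.2638 m, θ = 26.7°: √(L² − r² sin²θ) = 0.26146 m.
v = −0.078·7.121·0.44932·[1 + 0.078·0.89337/0.26146] = -0.31608 m/s.
|v| = 0.31608 m/s = 316.08 mm/s.

316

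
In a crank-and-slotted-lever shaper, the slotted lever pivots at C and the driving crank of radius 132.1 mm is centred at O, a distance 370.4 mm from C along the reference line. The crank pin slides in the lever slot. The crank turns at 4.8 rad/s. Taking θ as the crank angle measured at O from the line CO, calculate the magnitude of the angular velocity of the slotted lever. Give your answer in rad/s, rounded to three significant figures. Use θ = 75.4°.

0.797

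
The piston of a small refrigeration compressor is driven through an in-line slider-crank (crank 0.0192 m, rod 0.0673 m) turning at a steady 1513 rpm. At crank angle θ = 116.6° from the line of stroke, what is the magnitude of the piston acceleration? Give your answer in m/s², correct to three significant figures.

299

ω = 2π·1513/60 = 158.4 rad/s
x(θ) = r cosθ + √(L² − r² sin²θ); with ω constant, a = ω²·d²x/dθ².
d²x/dθ² = −r cosθ − r²(cos2θ)/√u − r⁴ sin²2θ/(4u^{3/2}),  u = L² − r² sin²θ = 0.00423456 m².
Substituting r = 0.0192 m, L = 0.0673 m, θ = 116.6°: d²x/dθ² = +0.011911 m.
a = ω²·d²x/dθ² = (158.4)²·(+0.011911) = +299.02 m/s²;  |a| = 299.02 m/s².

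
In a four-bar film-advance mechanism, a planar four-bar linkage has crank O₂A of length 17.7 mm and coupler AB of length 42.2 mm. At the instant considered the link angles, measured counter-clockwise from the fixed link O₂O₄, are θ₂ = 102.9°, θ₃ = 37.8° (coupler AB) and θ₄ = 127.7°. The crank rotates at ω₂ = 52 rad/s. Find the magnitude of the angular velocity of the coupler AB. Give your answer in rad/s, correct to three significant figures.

9.15

ω₂ = 52 rad/s
Differentiating the loop-closure r₂e^{iθ₂}+r₃e^{iθ₃}=r₁+r₄e^{iθ₄} gives r₂ω₂e^{iθ₂}+r₃ω₃e^{iθ₃}=r₄ω₄e^{iθ₄}.
Eliminating the other unknown: ω₃ = r₂ω₂ sin(θ₄−θ₂) / [r₃ sin(θ₃−θ₄)].
Numerator sine = +0.41945; denominator sine = -1.00000.
Result = 0.0177·52·(+0.41945) / (0.0422·(-1.00000)) = -9.1484 rad/s; magnitude 9.1484 rad/s.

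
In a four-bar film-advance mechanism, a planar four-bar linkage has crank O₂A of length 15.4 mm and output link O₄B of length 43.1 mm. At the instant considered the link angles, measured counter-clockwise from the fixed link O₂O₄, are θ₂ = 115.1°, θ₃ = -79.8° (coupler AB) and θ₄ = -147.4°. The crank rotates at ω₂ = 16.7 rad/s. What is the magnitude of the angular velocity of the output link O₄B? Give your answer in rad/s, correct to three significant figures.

ω₂ = 16.7 rad/s
Differentiating the loop-closure r₂e^{iθ₂}+r₃e^{iθ₃}=r₁+r₄e^{iθ₄} gives r₂ω₂e^{iθ₂}+r₃ω₃e^{iθ₃}=r₄ω₄e^{iθ₄}.
Eliminating the other unknown: ω₄ = r₂ω₂ sin(θ₂−θ₃) / [r₄ sin(θ₄−θ₃)].
Numerator sine = -0.25713; denominator sine = -0.92455.
Result = 0.0154·16.7·(-0.25713) / (0.0431·(-0.92455)) = +1.6595 rad/s; magnitude 1.6595 rad/s.

1.66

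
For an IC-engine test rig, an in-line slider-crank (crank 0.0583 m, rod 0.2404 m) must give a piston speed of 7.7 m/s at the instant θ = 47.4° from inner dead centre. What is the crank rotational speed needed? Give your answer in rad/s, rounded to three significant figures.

154

For an in-line slider-crank, |v_piston| = rω|sinθ|·[1 + r cosθ/√(L² − r² sin²θ)].
With r = 0.0583 m, L = 0.2404 m, θ = 47.4°: the bracketed kinematic factor |dx/dθ| = 0.050074 m.
ω = v/|dx/dθ| = 7.7/0.050074 = 153.77 rad/s.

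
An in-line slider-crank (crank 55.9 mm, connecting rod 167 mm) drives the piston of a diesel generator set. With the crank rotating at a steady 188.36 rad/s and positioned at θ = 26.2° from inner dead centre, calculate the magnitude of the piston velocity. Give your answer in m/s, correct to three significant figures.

6.06

ω = 188.4 rad/s
For an in-line slider-crank, x = r cosθ + √(L² − r² sin²θ), so v = −rω sinθ·[1 + r cosθ/√(L² − r² sin²θ)].
With r = 0.0559 m, L = 0.167 m, θ = 26.2°: √(L² − r² sin²θ) = 0.16517 m.
v = −0.0559·188.4·0.44151·[1 + 0.0559·0.89726/0.16517] = -6.0605 m/s.
|v| = 6.0605 m/s.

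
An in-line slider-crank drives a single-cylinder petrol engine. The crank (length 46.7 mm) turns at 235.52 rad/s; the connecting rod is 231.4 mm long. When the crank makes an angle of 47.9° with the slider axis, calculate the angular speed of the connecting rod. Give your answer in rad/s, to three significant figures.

ω = 235.5 rad/s
The rod makes angle φ with the slider axis where L sinφ = r sinθ; differentiating, L cosφ·φ̇ = r ω cosθ.
L cosφ = √(L² − r² sin²θ) = 0.22879 m.
|ω_rod| = r ω |cosθ| / √(L² − r² sin²θ) = 0.0467·235.5·0.67043/0.22879 = 32.23 rad/s.

32.2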